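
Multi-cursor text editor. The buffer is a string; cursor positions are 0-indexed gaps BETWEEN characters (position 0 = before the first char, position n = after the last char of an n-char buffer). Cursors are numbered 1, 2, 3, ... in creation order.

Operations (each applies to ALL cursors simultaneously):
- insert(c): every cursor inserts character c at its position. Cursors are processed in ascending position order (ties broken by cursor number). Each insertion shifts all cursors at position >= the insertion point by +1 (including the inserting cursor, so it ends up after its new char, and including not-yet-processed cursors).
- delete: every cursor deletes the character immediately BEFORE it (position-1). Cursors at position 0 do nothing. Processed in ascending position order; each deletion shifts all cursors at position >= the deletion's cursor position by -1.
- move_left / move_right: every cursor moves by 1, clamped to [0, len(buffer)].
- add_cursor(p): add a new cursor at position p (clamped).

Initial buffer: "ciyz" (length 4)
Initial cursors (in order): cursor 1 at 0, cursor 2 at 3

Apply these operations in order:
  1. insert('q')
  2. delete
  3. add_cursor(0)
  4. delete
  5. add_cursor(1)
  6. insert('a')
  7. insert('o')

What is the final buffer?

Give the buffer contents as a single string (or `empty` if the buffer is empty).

Answer: aaoocaoiaoz

Derivation:
After op 1 (insert('q')): buffer="qciyqz" (len 6), cursors c1@1 c2@5, authorship 1...2.
After op 2 (delete): buffer="ciyz" (len 4), cursors c1@0 c2@3, authorship ....
After op 3 (add_cursor(0)): buffer="ciyz" (len 4), cursors c1@0 c3@0 c2@3, authorship ....
After op 4 (delete): buffer="ciz" (len 3), cursors c1@0 c3@0 c2@2, authorship ...
After op 5 (add_cursor(1)): buffer="ciz" (len 3), cursors c1@0 c3@0 c4@1 c2@2, authorship ...
After op 6 (insert('a')): buffer="aacaiaz" (len 7), cursors c1@2 c3@2 c4@4 c2@6, authorship 13.4.2.
After op 7 (insert('o')): buffer="aaoocaoiaoz" (len 11), cursors c1@4 c3@4 c4@7 c2@10, authorship 1313.44.22.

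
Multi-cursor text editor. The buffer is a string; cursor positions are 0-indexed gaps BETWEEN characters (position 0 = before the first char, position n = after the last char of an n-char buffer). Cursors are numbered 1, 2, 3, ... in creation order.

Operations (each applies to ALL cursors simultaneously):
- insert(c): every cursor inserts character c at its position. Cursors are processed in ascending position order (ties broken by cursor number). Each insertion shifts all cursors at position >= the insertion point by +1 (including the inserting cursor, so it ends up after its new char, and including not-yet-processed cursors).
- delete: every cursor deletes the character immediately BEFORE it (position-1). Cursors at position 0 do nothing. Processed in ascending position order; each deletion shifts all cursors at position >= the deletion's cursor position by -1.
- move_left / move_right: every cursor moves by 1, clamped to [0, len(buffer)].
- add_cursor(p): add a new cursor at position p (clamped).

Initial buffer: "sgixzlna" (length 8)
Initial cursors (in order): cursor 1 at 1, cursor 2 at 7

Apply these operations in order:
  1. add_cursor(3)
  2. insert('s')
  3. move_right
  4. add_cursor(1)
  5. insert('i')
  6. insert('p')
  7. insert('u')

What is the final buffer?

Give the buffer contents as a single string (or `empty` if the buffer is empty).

After op 1 (add_cursor(3)): buffer="sgixzlna" (len 8), cursors c1@1 c3@3 c2@7, authorship ........
After op 2 (insert('s')): buffer="ssgisxzlnsa" (len 11), cursors c1@2 c3@5 c2@10, authorship .1..3....2.
After op 3 (move_right): buffer="ssgisxzlnsa" (len 11), cursors c1@3 c3@6 c2@11, authorship .1..3....2.
After op 4 (add_cursor(1)): buffer="ssgisxzlnsa" (len 11), cursors c4@1 c1@3 c3@6 c2@11, authorship .1..3....2.
After op 5 (insert('i')): buffer="sisgiisxizlnsai" (len 15), cursors c4@2 c1@5 c3@9 c2@15, authorship .41.1.3.3...2.2
After op 6 (insert('p')): buffer="sipsgipisxipzlnsaip" (len 19), cursors c4@3 c1@7 c3@12 c2@19, authorship .441.11.3.33...2.22
After op 7 (insert('u')): buffer="sipusgipuisxipuzlnsaipu" (len 23), cursors c4@4 c1@9 c3@15 c2@23, authorship .4441.111.3.333...2.222

Answer: sipusgipuisxipuzlnsaipu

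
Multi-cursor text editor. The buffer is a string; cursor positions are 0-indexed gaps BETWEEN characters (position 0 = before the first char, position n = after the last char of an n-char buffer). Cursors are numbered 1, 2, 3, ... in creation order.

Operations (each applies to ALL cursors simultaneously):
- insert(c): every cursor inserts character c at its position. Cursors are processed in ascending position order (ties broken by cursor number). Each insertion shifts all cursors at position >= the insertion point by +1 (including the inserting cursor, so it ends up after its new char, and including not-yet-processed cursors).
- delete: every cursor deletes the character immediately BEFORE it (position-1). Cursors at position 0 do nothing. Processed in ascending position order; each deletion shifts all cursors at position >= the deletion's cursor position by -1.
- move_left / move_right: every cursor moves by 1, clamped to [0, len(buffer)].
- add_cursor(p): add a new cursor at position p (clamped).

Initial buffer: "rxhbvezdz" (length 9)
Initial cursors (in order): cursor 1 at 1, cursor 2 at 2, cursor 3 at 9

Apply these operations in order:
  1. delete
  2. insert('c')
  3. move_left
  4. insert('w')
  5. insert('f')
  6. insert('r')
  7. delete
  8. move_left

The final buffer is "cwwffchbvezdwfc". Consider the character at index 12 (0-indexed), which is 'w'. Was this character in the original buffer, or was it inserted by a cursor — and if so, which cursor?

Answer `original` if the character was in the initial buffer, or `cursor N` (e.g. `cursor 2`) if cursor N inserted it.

After op 1 (delete): buffer="hbvezd" (len 6), cursors c1@0 c2@0 c3@6, authorship ......
After op 2 (insert('c')): buffer="cchbvezdc" (len 9), cursors c1@2 c2@2 c3@9, authorship 12......3
After op 3 (move_left): buffer="cchbvezdc" (len 9), cursors c1@1 c2@1 c3@8, authorship 12......3
After op 4 (insert('w')): buffer="cwwchbvezdwc" (len 12), cursors c1@3 c2@3 c3@11, authorship 1122......33
After op 5 (insert('f')): buffer="cwwffchbvezdwfc" (len 15), cursors c1@5 c2@5 c3@14, authorship 112122......333
After op 6 (insert('r')): buffer="cwwffrrchbvezdwfrc" (len 18), cursors c1@7 c2@7 c3@17, authorship 11212122......3333
After op 7 (delete): buffer="cwwffchbvezdwfc" (len 15), cursors c1@5 c2@5 c3@14, authorship 112122......333
After op 8 (move_left): buffer="cwwffchbvezdwfc" (len 15), cursors c1@4 c2@4 c3@13, authorship 112122......333
Authorship (.=original, N=cursor N): 1 1 2 1 2 2 . . . . . . 3 3 3
Index 12: author = 3

Answer: cursor 3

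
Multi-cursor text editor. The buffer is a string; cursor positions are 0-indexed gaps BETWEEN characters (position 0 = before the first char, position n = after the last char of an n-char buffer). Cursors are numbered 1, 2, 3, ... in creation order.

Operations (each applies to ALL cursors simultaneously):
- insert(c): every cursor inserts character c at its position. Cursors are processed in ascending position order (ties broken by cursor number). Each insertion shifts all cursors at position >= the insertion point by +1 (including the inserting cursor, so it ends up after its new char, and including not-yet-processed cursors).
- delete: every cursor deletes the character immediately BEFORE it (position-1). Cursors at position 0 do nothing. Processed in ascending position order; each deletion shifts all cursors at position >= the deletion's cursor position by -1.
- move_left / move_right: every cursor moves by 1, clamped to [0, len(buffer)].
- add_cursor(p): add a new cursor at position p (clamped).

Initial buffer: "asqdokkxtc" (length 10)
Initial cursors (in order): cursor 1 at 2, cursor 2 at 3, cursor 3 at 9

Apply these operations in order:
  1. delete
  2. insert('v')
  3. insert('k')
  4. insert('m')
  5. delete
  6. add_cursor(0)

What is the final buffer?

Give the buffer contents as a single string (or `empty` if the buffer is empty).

After op 1 (delete): buffer="adokkxc" (len 7), cursors c1@1 c2@1 c3@6, authorship .......
After op 2 (insert('v')): buffer="avvdokkxvc" (len 10), cursors c1@3 c2@3 c3@9, authorship .12.....3.
After op 3 (insert('k')): buffer="avvkkdokkxvkc" (len 13), cursors c1@5 c2@5 c3@12, authorship .1212.....33.
After op 4 (insert('m')): buffer="avvkkmmdokkxvkmc" (len 16), cursors c1@7 c2@7 c3@15, authorship .121212.....333.
After op 5 (delete): buffer="avvkkdokkxvkc" (len 13), cursors c1@5 c2@5 c3@12, authorship .1212.....33.
After op 6 (add_cursor(0)): buffer="avvkkdokkxvkc" (len 13), cursors c4@0 c1@5 c2@5 c3@12, authorship .1212.....33.

Answer: avvkkdokkxvkc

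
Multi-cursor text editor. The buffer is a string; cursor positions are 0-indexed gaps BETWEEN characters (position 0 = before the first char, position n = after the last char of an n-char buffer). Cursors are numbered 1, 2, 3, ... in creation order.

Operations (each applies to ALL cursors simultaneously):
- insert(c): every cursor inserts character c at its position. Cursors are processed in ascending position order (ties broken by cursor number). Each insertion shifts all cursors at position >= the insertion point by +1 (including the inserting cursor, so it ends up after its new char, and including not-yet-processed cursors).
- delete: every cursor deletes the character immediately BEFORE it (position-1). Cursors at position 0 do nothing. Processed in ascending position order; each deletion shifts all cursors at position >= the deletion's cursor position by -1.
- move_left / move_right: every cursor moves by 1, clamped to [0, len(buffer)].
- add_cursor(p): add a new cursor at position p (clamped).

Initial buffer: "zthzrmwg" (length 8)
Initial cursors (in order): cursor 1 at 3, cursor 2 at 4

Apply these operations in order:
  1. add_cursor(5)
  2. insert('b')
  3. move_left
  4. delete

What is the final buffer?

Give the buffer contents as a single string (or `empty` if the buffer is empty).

After op 1 (add_cursor(5)): buffer="zthzrmwg" (len 8), cursors c1@3 c2@4 c3@5, authorship ........
After op 2 (insert('b')): buffer="zthbzbrbmwg" (len 11), cursors c1@4 c2@6 c3@8, authorship ...1.2.3...
After op 3 (move_left): buffer="zthbzbrbmwg" (len 11), cursors c1@3 c2@5 c3@7, authorship ...1.2.3...
After op 4 (delete): buffer="ztbbbmwg" (len 8), cursors c1@2 c2@3 c3@4, authorship ..123...

Answer: ztbbbmwg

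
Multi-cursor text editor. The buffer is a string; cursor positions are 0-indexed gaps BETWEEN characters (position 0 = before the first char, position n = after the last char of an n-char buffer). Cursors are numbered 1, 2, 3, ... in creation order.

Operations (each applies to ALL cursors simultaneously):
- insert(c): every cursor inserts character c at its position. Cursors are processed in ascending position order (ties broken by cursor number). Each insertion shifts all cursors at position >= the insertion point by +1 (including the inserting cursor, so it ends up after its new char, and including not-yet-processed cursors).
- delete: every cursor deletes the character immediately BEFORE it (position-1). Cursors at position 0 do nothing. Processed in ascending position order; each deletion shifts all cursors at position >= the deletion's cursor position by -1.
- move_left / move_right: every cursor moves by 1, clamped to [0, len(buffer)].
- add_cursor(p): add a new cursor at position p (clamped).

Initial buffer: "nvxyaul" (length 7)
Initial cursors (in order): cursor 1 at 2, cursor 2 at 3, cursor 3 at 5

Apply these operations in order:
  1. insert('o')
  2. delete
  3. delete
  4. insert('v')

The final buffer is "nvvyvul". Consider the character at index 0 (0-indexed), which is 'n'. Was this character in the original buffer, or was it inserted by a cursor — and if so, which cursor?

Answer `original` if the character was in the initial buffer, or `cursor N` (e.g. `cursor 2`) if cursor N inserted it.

After op 1 (insert('o')): buffer="nvoxoyaoul" (len 10), cursors c1@3 c2@5 c3@8, authorship ..1.2..3..
After op 2 (delete): buffer="nvxyaul" (len 7), cursors c1@2 c2@3 c3@5, authorship .......
After op 3 (delete): buffer="nyul" (len 4), cursors c1@1 c2@1 c3@2, authorship ....
After op 4 (insert('v')): buffer="nvvyvul" (len 7), cursors c1@3 c2@3 c3@5, authorship .12.3..
Authorship (.=original, N=cursor N): . 1 2 . 3 . .
Index 0: author = original

Answer: original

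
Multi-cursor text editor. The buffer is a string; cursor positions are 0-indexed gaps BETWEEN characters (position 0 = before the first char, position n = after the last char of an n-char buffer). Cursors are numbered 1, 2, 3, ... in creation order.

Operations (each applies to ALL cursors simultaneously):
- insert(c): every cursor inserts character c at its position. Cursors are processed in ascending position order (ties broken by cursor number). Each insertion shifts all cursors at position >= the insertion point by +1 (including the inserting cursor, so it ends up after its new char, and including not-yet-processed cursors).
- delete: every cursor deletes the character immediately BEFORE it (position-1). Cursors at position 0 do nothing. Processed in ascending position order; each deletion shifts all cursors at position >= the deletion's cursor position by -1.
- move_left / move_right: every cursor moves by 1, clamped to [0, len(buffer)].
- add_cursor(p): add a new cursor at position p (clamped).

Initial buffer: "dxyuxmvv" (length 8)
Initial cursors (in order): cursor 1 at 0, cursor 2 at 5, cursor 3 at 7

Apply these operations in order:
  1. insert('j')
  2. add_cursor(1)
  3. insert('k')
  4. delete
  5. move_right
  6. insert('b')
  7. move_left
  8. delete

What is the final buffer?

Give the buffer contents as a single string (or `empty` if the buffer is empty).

Answer: jbxyuxjbvjb

Derivation:
After op 1 (insert('j')): buffer="jdxyuxjmvjv" (len 11), cursors c1@1 c2@7 c3@10, authorship 1.....2..3.
After op 2 (add_cursor(1)): buffer="jdxyuxjmvjv" (len 11), cursors c1@1 c4@1 c2@7 c3@10, authorship 1.....2..3.
After op 3 (insert('k')): buffer="jkkdxyuxjkmvjkv" (len 15), cursors c1@3 c4@3 c2@10 c3@14, authorship 114.....22..33.
After op 4 (delete): buffer="jdxyuxjmvjv" (len 11), cursors c1@1 c4@1 c2@7 c3@10, authorship 1.....2..3.
After op 5 (move_right): buffer="jdxyuxjmvjv" (len 11), cursors c1@2 c4@2 c2@8 c3@11, authorship 1.....2..3.
After op 6 (insert('b')): buffer="jdbbxyuxjmbvjvb" (len 15), cursors c1@4 c4@4 c2@11 c3@15, authorship 1.14....2.2.3.3
After op 7 (move_left): buffer="jdbbxyuxjmbvjvb" (len 15), cursors c1@3 c4@3 c2@10 c3@14, authorship 1.14....2.2.3.3
After op 8 (delete): buffer="jbxyuxjbvjb" (len 11), cursors c1@1 c4@1 c2@7 c3@10, authorship 14....22.33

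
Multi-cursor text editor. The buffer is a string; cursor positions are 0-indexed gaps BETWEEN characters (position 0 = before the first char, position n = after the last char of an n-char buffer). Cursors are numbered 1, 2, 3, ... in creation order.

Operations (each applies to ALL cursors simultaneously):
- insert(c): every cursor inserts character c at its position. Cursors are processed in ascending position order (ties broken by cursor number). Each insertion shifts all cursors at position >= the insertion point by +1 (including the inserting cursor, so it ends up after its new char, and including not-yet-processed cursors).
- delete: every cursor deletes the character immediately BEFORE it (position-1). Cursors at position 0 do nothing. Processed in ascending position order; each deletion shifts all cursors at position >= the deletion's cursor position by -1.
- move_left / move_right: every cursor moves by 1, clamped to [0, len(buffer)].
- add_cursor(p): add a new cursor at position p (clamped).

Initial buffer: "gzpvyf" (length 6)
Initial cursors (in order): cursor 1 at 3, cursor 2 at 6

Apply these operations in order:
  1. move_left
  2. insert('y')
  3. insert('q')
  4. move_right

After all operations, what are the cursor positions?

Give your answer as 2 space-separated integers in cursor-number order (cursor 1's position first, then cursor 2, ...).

Answer: 5 10

Derivation:
After op 1 (move_left): buffer="gzpvyf" (len 6), cursors c1@2 c2@5, authorship ......
After op 2 (insert('y')): buffer="gzypvyyf" (len 8), cursors c1@3 c2@7, authorship ..1...2.
After op 3 (insert('q')): buffer="gzyqpvyyqf" (len 10), cursors c1@4 c2@9, authorship ..11...22.
After op 4 (move_right): buffer="gzyqpvyyqf" (len 10), cursors c1@5 c2@10, authorship ..11...22.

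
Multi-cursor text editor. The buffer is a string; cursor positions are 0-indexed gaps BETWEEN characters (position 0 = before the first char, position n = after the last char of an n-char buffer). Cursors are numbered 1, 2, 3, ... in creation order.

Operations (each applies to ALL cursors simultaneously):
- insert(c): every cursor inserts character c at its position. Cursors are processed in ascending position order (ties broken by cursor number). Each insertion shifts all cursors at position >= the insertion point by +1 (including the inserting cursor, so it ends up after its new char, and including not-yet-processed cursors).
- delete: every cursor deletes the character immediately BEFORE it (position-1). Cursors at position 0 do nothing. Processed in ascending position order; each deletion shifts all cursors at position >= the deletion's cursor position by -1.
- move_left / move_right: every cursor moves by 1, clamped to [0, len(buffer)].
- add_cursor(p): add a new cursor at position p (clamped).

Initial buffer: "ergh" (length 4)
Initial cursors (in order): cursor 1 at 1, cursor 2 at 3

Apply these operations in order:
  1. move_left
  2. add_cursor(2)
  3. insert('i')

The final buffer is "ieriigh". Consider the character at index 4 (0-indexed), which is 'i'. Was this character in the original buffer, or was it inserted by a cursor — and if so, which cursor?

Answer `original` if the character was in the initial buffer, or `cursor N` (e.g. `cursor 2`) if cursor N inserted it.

Answer: cursor 3

Derivation:
After op 1 (move_left): buffer="ergh" (len 4), cursors c1@0 c2@2, authorship ....
After op 2 (add_cursor(2)): buffer="ergh" (len 4), cursors c1@0 c2@2 c3@2, authorship ....
After op 3 (insert('i')): buffer="ieriigh" (len 7), cursors c1@1 c2@5 c3@5, authorship 1..23..
Authorship (.=original, N=cursor N): 1 . . 2 3 . .
Index 4: author = 3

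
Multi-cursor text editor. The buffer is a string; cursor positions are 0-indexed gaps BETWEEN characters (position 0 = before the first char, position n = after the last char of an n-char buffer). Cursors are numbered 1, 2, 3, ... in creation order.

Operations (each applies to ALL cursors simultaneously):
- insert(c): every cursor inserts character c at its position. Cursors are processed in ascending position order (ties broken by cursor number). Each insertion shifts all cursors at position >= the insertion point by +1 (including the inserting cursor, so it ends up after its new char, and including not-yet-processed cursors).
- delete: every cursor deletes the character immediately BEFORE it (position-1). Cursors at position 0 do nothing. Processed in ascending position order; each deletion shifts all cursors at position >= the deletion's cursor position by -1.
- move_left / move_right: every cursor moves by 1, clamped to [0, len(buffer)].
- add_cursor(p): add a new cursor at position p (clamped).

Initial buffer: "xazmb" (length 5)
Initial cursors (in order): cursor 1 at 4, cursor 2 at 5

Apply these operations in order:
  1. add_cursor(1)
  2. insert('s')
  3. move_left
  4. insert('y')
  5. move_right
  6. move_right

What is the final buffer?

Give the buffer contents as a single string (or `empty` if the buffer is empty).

Answer: xysazmysbys

Derivation:
After op 1 (add_cursor(1)): buffer="xazmb" (len 5), cursors c3@1 c1@4 c2@5, authorship .....
After op 2 (insert('s')): buffer="xsazmsbs" (len 8), cursors c3@2 c1@6 c2@8, authorship .3...1.2
After op 3 (move_left): buffer="xsazmsbs" (len 8), cursors c3@1 c1@5 c2@7, authorship .3...1.2
After op 4 (insert('y')): buffer="xysazmysbys" (len 11), cursors c3@2 c1@7 c2@10, authorship .33...11.22
After op 5 (move_right): buffer="xysazmysbys" (len 11), cursors c3@3 c1@8 c2@11, authorship .33...11.22
After op 6 (move_right): buffer="xysazmysbys" (len 11), cursors c3@4 c1@9 c2@11, authorship .33...11.22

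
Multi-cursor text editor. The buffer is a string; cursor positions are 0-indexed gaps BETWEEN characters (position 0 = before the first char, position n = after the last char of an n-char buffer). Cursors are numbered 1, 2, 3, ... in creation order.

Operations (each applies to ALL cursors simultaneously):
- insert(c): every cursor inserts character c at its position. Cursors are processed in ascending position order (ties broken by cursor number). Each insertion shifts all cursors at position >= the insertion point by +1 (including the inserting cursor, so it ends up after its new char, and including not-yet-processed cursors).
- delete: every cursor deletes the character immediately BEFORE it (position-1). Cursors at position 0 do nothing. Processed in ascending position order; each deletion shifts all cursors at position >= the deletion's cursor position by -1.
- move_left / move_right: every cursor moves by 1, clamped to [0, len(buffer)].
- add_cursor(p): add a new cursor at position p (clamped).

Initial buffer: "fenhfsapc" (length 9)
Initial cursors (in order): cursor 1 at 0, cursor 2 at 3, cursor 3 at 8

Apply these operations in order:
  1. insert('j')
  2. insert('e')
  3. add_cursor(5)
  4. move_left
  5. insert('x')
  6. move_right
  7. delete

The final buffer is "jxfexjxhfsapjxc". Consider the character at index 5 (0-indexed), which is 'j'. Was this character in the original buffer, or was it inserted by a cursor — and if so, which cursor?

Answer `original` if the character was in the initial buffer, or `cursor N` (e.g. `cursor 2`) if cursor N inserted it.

After op 1 (insert('j')): buffer="jfenjhfsapjc" (len 12), cursors c1@1 c2@5 c3@11, authorship 1...2.....3.
After op 2 (insert('e')): buffer="jefenjehfsapjec" (len 15), cursors c1@2 c2@7 c3@14, authorship 11...22.....33.
After op 3 (add_cursor(5)): buffer="jefenjehfsapjec" (len 15), cursors c1@2 c4@5 c2@7 c3@14, authorship 11...22.....33.
After op 4 (move_left): buffer="jefenjehfsapjec" (len 15), cursors c1@1 c4@4 c2@6 c3@13, authorship 11...22.....33.
After op 5 (insert('x')): buffer="jxefexnjxehfsapjxec" (len 19), cursors c1@2 c4@6 c2@9 c3@17, authorship 111..4.222.....333.
After op 6 (move_right): buffer="jxefexnjxehfsapjxec" (len 19), cursors c1@3 c4@7 c2@10 c3@18, authorship 111..4.222.....333.
After op 7 (delete): buffer="jxfexjxhfsapjxc" (len 15), cursors c1@2 c4@5 c2@7 c3@14, authorship 11..422.....33.
Authorship (.=original, N=cursor N): 1 1 . . 4 2 2 . . . . . 3 3 .
Index 5: author = 2

Answer: cursor 2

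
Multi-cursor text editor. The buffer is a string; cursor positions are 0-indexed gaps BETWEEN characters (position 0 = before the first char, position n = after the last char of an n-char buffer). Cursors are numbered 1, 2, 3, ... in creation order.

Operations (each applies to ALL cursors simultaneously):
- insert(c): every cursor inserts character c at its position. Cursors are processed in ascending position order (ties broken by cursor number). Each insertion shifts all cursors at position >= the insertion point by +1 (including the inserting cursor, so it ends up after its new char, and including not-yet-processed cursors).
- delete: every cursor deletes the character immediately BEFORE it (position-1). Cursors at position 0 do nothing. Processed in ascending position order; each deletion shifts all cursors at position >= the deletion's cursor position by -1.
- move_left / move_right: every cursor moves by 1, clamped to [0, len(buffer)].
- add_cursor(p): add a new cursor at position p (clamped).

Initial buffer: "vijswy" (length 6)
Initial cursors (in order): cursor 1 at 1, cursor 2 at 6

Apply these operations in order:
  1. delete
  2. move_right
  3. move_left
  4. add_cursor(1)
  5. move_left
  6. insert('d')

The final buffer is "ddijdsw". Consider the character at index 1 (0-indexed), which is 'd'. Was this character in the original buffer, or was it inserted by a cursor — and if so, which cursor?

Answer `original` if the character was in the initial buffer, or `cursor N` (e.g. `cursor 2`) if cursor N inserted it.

After op 1 (delete): buffer="ijsw" (len 4), cursors c1@0 c2@4, authorship ....
After op 2 (move_right): buffer="ijsw" (len 4), cursors c1@1 c2@4, authorship ....
After op 3 (move_left): buffer="ijsw" (len 4), cursors c1@0 c2@3, authorship ....
After op 4 (add_cursor(1)): buffer="ijsw" (len 4), cursors c1@0 c3@1 c2@3, authorship ....
After op 5 (move_left): buffer="ijsw" (len 4), cursors c1@0 c3@0 c2@2, authorship ....
After op 6 (insert('d')): buffer="ddijdsw" (len 7), cursors c1@2 c3@2 c2@5, authorship 13..2..
Authorship (.=original, N=cursor N): 1 3 . . 2 . .
Index 1: author = 3

Answer: cursor 3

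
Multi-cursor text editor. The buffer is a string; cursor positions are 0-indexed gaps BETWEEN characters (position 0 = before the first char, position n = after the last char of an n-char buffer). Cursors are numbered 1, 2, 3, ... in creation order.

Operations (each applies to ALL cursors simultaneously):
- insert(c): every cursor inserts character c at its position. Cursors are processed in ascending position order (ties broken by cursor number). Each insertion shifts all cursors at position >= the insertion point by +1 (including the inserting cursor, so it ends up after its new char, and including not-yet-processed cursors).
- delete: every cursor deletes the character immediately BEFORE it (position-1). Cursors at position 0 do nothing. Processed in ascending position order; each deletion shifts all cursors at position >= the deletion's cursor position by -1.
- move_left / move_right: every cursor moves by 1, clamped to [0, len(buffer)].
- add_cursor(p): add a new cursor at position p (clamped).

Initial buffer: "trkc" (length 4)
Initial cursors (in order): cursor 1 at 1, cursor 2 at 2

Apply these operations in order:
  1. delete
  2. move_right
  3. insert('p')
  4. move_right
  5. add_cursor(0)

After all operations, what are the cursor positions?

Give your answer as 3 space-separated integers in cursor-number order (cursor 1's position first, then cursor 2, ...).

After op 1 (delete): buffer="kc" (len 2), cursors c1@0 c2@0, authorship ..
After op 2 (move_right): buffer="kc" (len 2), cursors c1@1 c2@1, authorship ..
After op 3 (insert('p')): buffer="kppc" (len 4), cursors c1@3 c2@3, authorship .12.
After op 4 (move_right): buffer="kppc" (len 4), cursors c1@4 c2@4, authorship .12.
After op 5 (add_cursor(0)): buffer="kppc" (len 4), cursors c3@0 c1@4 c2@4, authorship .12.

Answer: 4 4 0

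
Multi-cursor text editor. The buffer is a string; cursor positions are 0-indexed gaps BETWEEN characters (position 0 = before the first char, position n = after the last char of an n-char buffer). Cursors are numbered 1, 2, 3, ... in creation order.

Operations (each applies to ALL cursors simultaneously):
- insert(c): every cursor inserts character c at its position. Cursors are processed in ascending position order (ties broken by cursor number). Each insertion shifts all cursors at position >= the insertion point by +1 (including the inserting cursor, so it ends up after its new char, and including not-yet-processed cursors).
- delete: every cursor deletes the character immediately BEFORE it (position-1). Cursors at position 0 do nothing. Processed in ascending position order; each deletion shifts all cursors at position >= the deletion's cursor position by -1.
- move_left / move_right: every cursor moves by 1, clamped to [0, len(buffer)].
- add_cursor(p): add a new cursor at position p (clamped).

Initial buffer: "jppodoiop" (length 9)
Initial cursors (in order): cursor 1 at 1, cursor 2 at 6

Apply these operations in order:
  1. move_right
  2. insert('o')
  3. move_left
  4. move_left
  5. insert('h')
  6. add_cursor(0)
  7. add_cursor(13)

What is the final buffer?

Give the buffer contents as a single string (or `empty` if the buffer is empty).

After op 1 (move_right): buffer="jppodoiop" (len 9), cursors c1@2 c2@7, authorship .........
After op 2 (insert('o')): buffer="jpopodoioop" (len 11), cursors c1@3 c2@9, authorship ..1.....2..
After op 3 (move_left): buffer="jpopodoioop" (len 11), cursors c1@2 c2@8, authorship ..1.....2..
After op 4 (move_left): buffer="jpopodoioop" (len 11), cursors c1@1 c2@7, authorship ..1.....2..
After op 5 (insert('h')): buffer="jhpopodohioop" (len 13), cursors c1@2 c2@9, authorship .1.1....2.2..
After op 6 (add_cursor(0)): buffer="jhpopodohioop" (len 13), cursors c3@0 c1@2 c2@9, authorship .1.1....2.2..
After op 7 (add_cursor(13)): buffer="jhpopodohioop" (len 13), cursors c3@0 c1@2 c2@9 c4@13, authorship .1.1....2.2..

Answer: jhpopodohioop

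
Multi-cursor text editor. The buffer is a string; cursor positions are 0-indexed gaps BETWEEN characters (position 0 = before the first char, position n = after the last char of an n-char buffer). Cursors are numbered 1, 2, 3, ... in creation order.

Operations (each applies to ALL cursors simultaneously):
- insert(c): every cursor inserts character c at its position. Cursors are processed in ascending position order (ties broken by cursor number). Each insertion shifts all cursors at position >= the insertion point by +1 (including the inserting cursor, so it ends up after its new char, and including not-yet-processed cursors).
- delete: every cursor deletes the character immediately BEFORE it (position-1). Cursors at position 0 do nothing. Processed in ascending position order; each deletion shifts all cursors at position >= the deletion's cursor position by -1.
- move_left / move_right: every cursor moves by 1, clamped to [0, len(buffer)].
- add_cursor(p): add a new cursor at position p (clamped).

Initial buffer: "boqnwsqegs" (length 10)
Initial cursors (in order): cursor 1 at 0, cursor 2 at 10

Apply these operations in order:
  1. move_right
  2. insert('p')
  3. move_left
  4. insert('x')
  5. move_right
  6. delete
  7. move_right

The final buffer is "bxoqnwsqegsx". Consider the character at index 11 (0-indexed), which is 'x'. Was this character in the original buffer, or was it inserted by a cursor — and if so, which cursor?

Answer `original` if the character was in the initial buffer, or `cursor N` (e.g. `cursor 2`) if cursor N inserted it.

After op 1 (move_right): buffer="boqnwsqegs" (len 10), cursors c1@1 c2@10, authorship ..........
After op 2 (insert('p')): buffer="bpoqnwsqegsp" (len 12), cursors c1@2 c2@12, authorship .1.........2
After op 3 (move_left): buffer="bpoqnwsqegsp" (len 12), cursors c1@1 c2@11, authorship .1.........2
After op 4 (insert('x')): buffer="bxpoqnwsqegsxp" (len 14), cursors c1@2 c2@13, authorship .11.........22
After op 5 (move_right): buffer="bxpoqnwsqegsxp" (len 14), cursors c1@3 c2@14, authorship .11.........22
After op 6 (delete): buffer="bxoqnwsqegsx" (len 12), cursors c1@2 c2@12, authorship .1.........2
After op 7 (move_right): buffer="bxoqnwsqegsx" (len 12), cursors c1@3 c2@12, authorship .1.........2
Authorship (.=original, N=cursor N): . 1 . . . . . . . . . 2
Index 11: author = 2

Answer: cursor 2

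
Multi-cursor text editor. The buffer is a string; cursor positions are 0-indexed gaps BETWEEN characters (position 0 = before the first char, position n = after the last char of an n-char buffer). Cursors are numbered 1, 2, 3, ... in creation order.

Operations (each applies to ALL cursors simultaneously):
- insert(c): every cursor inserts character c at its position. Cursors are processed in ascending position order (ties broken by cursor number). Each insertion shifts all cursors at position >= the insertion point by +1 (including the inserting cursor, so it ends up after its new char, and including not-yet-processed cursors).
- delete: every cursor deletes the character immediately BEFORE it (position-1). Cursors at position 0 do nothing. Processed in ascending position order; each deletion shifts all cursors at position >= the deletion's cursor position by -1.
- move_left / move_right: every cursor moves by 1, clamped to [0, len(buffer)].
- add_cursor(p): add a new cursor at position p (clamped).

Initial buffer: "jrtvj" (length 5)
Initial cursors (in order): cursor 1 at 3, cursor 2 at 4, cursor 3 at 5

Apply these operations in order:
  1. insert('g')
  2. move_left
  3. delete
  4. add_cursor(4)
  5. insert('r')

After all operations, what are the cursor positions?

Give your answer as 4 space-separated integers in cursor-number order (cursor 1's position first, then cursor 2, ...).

After op 1 (insert('g')): buffer="jrtgvgjg" (len 8), cursors c1@4 c2@6 c3@8, authorship ...1.2.3
After op 2 (move_left): buffer="jrtgvgjg" (len 8), cursors c1@3 c2@5 c3@7, authorship ...1.2.3
After op 3 (delete): buffer="jrggg" (len 5), cursors c1@2 c2@3 c3@4, authorship ..123
After op 4 (add_cursor(4)): buffer="jrggg" (len 5), cursors c1@2 c2@3 c3@4 c4@4, authorship ..123
After op 5 (insert('r')): buffer="jrrgrgrrg" (len 9), cursors c1@3 c2@5 c3@8 c4@8, authorship ..1122343

Answer: 3 5 8 8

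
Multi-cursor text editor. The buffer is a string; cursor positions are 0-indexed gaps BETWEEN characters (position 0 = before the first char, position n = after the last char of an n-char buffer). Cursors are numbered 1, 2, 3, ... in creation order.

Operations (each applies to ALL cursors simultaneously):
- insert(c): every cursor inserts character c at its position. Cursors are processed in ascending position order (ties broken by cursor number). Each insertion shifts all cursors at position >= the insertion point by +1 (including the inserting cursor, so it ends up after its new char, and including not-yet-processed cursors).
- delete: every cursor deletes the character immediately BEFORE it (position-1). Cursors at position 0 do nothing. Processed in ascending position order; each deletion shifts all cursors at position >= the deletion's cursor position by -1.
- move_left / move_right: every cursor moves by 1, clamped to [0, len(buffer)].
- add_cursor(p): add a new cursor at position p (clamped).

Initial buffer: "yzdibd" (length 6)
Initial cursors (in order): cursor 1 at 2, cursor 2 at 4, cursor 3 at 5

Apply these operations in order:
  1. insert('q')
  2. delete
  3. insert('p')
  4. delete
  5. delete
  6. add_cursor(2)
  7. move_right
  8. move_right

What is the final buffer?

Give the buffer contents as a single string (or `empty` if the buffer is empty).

After op 1 (insert('q')): buffer="yzqdiqbqd" (len 9), cursors c1@3 c2@6 c3@8, authorship ..1..2.3.
After op 2 (delete): buffer="yzdibd" (len 6), cursors c1@2 c2@4 c3@5, authorship ......
After op 3 (insert('p')): buffer="yzpdipbpd" (len 9), cursors c1@3 c2@6 c3@8, authorship ..1..2.3.
After op 4 (delete): buffer="yzdibd" (len 6), cursors c1@2 c2@4 c3@5, authorship ......
After op 5 (delete): buffer="ydd" (len 3), cursors c1@1 c2@2 c3@2, authorship ...
After op 6 (add_cursor(2)): buffer="ydd" (len 3), cursors c1@1 c2@2 c3@2 c4@2, authorship ...
After op 7 (move_right): buffer="ydd" (len 3), cursors c1@2 c2@3 c3@3 c4@3, authorship ...
After op 8 (move_right): buffer="ydd" (len 3), cursors c1@3 c2@3 c3@3 c4@3, authorship ...

Answer: ydd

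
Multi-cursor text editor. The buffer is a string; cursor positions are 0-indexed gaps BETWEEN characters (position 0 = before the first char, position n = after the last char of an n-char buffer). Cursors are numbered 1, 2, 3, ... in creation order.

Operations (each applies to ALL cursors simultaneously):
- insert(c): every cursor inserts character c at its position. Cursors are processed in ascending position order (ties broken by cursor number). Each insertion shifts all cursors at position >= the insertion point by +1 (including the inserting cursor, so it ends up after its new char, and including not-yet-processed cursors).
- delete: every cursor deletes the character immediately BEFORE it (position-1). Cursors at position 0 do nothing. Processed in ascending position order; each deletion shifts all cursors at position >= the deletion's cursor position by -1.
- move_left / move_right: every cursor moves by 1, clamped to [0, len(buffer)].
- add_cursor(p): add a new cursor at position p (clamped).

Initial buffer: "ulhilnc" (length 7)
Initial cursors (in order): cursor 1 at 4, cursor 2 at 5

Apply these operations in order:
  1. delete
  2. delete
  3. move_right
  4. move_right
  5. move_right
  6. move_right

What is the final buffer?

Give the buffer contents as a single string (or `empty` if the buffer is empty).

Answer: unc

Derivation:
After op 1 (delete): buffer="ulhnc" (len 5), cursors c1@3 c2@3, authorship .....
After op 2 (delete): buffer="unc" (len 3), cursors c1@1 c2@1, authorship ...
After op 3 (move_right): buffer="unc" (len 3), cursors c1@2 c2@2, authorship ...
After op 4 (move_right): buffer="unc" (len 3), cursors c1@3 c2@3, authorship ...
After op 5 (move_right): buffer="unc" (len 3), cursors c1@3 c2@3, authorship ...
After op 6 (move_right): buffer="unc" (len 3), cursors c1@3 c2@3, authorship ...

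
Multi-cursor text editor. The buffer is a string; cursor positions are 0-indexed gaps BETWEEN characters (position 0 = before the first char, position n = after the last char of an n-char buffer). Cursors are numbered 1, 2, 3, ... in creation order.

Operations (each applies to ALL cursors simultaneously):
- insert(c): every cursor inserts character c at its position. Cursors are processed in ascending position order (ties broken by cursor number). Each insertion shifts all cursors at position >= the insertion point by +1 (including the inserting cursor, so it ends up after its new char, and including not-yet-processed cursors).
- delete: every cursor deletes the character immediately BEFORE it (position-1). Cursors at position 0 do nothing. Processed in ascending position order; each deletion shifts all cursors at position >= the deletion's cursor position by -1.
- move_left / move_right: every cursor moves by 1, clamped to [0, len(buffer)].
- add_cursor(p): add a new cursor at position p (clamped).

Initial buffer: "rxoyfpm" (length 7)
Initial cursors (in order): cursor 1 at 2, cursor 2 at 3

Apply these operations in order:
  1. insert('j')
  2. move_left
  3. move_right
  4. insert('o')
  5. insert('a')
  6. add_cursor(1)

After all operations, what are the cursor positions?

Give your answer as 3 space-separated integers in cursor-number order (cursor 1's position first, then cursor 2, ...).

After op 1 (insert('j')): buffer="rxjojyfpm" (len 9), cursors c1@3 c2@5, authorship ..1.2....
After op 2 (move_left): buffer="rxjojyfpm" (len 9), cursors c1@2 c2@4, authorship ..1.2....
After op 3 (move_right): buffer="rxjojyfpm" (len 9), cursors c1@3 c2@5, authorship ..1.2....
After op 4 (insert('o')): buffer="rxjoojoyfpm" (len 11), cursors c1@4 c2@7, authorship ..11.22....
After op 5 (insert('a')): buffer="rxjoaojoayfpm" (len 13), cursors c1@5 c2@9, authorship ..111.222....
After op 6 (add_cursor(1)): buffer="rxjoaojoayfpm" (len 13), cursors c3@1 c1@5 c2@9, authorship ..111.222....

Answer: 5 9 1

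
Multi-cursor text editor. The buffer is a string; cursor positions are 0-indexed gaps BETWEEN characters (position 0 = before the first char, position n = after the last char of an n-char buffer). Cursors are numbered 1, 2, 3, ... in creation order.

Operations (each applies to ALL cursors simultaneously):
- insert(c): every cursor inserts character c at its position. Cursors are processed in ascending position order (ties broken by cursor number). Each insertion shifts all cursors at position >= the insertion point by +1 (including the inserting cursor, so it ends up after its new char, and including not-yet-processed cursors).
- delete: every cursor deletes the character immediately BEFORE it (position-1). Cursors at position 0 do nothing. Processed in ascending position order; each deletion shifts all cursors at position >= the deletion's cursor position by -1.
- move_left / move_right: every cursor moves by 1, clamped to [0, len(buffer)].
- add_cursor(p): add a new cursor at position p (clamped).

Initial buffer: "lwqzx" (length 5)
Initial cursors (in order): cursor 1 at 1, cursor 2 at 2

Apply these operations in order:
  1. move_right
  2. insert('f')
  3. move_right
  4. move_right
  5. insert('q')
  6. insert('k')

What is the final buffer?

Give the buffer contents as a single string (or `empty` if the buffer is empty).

Answer: lwfqfqkzxqk

Derivation:
After op 1 (move_right): buffer="lwqzx" (len 5), cursors c1@2 c2@3, authorship .....
After op 2 (insert('f')): buffer="lwfqfzx" (len 7), cursors c1@3 c2@5, authorship ..1.2..
After op 3 (move_right): buffer="lwfqfzx" (len 7), cursors c1@4 c2@6, authorship ..1.2..
After op 4 (move_right): buffer="lwfqfzx" (len 7), cursors c1@5 c2@7, authorship ..1.2..
After op 5 (insert('q')): buffer="lwfqfqzxq" (len 9), cursors c1@6 c2@9, authorship ..1.21..2
After op 6 (insert('k')): buffer="lwfqfqkzxqk" (len 11), cursors c1@7 c2@11, authorship ..1.211..22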